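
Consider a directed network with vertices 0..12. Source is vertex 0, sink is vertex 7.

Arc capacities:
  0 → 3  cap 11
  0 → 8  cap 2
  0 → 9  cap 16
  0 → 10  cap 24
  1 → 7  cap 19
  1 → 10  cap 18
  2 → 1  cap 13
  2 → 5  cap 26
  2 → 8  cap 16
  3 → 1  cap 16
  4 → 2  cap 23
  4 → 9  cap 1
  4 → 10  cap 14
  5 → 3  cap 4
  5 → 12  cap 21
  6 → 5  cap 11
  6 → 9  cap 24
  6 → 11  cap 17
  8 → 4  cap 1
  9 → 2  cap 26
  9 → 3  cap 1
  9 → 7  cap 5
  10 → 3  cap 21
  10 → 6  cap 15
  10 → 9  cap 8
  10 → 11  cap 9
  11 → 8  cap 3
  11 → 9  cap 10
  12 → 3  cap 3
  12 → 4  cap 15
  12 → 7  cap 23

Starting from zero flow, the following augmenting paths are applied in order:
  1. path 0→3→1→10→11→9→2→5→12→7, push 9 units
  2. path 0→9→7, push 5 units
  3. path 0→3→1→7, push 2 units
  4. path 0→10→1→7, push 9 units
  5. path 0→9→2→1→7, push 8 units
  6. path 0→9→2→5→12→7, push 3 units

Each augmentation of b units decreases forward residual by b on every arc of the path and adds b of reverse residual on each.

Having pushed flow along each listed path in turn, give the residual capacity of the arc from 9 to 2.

Residual capacity of (9,2): 6

after path 1 (0→3→1→10→11→9→2→5→12→7, push 9): res(9,2)=17
after path 2 (0→9→7, push 5): res(9,2)=17
after path 3 (0→3→1→7, push 2): res(9,2)=17
after path 4 (0→10→1→7, push 9): res(9,2)=17
after path 5 (0→9→2→1→7, push 8): res(9,2)=9
after path 6 (0→9→2→5→12→7, push 3): res(9,2)=6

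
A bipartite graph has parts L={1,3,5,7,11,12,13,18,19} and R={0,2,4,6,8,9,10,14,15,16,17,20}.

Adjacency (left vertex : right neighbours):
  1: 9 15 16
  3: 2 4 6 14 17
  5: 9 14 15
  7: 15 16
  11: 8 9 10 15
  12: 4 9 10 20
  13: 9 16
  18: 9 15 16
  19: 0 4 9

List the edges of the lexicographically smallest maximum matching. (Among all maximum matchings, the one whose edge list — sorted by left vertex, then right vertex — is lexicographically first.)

Lex-smallest maximum matching: {(1,9), (3,2), (5,14), (7,15), (11,8), (12,4), (13,16), (19,0)}

|M| = 8 (so the lex-smallest maximum matching has 8 edges)
process left vertices in ascending order; for each, take the smallest-labelled available neighbour that still permits 8 edges overall, or leave it unmatched if none does
lex-smallest matching: {1-9, 3-2, 5-14, 7-15, 11-8, 12-4, 13-16, 19-0}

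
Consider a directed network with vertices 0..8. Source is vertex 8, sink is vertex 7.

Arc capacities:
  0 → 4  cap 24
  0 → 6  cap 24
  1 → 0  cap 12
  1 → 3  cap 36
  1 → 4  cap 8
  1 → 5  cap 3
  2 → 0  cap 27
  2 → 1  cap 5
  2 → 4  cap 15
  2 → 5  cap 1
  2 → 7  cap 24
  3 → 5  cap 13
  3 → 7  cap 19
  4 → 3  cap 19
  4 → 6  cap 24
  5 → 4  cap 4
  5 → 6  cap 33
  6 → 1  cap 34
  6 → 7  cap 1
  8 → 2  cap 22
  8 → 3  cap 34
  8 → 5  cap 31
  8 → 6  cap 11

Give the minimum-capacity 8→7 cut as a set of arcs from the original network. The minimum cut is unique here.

augment #1: 8→2→7 push 22
augment #2: 8→3→7 push 19
augment #3: 8→6→7 push 1
max flow = 42; residual-reachable set from 8 gives S-side
cut edges (S→T): {(3,7), (6,7), (8,2)} total cap 42

Min-cut arcs: {(3,7), (6,7), (8,2)} (total capacity 42)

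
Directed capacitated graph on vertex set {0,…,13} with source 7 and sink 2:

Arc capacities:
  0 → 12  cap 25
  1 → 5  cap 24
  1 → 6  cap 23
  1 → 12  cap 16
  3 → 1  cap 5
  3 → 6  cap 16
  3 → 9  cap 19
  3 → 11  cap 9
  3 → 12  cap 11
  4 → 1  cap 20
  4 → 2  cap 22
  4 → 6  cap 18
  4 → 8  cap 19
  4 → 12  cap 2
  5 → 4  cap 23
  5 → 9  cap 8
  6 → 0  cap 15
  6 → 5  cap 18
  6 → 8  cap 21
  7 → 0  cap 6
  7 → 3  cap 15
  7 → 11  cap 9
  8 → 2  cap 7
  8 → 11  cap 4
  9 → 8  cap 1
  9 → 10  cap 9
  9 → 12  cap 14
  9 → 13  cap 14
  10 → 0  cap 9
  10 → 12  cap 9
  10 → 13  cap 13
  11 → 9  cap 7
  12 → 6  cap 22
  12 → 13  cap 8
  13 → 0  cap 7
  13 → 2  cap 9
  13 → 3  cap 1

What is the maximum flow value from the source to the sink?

Maximum flow value: 28

augment #1: 7→0→12→13→2 bottleneck 6, total now 6
augment #2: 7→3→6→8→2 bottleneck 7, total now 13
augment #3: 7→3→9→13→2 bottleneck 3, total now 16
augment #4: 7→3→1→5→4→2 bottleneck 5, total now 21
augment #5: 7→11→9→3→6→5→4→2 bottleneck 3, total now 24
augment #6: 7→11→9→8→6→5→4→2 bottleneck 1, total now 25
augment #7: 7→11→9→12→6→5→4→2 bottleneck 3, total now 28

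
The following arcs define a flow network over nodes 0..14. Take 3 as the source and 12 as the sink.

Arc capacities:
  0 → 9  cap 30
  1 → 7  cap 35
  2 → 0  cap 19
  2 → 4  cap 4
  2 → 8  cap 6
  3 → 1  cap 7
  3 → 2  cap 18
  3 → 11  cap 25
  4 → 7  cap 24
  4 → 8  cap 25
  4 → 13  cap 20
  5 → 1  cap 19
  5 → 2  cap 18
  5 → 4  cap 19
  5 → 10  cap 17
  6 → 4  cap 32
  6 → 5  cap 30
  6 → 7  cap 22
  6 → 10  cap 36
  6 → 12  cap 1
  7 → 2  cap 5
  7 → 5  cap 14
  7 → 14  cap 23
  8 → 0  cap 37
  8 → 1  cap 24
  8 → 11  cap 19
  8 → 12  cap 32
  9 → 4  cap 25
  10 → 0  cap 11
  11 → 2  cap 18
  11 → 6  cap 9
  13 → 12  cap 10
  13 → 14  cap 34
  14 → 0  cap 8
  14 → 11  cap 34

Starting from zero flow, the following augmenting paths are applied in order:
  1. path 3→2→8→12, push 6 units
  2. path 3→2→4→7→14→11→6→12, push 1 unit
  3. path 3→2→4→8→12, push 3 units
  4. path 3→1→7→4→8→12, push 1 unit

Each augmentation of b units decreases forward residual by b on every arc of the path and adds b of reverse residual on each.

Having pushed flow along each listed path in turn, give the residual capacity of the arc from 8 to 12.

after path 1 (3→2→8→12, push 6): res(8,12)=26
after path 2 (3→2→4→7→14→11→6→12, push 1): res(8,12)=26
after path 3 (3→2→4→8→12, push 3): res(8,12)=23
after path 4 (3→1→7→4→8→12, push 1): res(8,12)=22

Residual capacity of (8,12): 22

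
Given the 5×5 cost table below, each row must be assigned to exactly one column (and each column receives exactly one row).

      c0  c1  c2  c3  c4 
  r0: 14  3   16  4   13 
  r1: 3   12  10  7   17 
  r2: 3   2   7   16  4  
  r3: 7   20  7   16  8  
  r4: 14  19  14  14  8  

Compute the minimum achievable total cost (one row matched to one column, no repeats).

optimal assignment: row0→col3 (cost 4), row1→col0 (cost 3), row2→col1 (cost 2), row3→col2 (cost 7), row4→col4 (cost 8)
total = 4 + 3 + 2 + 7 + 8 = 24

Minimum assignment cost: 24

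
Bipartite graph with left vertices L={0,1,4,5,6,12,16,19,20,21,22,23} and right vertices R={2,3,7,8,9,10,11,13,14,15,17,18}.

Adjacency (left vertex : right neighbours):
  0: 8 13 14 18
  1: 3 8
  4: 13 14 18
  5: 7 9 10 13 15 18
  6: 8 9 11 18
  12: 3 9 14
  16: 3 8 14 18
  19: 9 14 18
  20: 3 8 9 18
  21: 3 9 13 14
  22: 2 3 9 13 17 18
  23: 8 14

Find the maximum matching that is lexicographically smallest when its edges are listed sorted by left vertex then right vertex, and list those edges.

|M| = 9 (so the lex-smallest maximum matching has 9 edges)
process left vertices in ascending order; for each, take the smallest-labelled available neighbour that still permits 9 edges overall, or leave it unmatched if none does
lex-smallest matching: {0-8, 1-3, 4-13, 5-7, 6-11, 12-9, 16-14, 19-18, 22-2}

Lex-smallest maximum matching: {(0,8), (1,3), (4,13), (5,7), (6,11), (12,9), (16,14), (19,18), (22,2)}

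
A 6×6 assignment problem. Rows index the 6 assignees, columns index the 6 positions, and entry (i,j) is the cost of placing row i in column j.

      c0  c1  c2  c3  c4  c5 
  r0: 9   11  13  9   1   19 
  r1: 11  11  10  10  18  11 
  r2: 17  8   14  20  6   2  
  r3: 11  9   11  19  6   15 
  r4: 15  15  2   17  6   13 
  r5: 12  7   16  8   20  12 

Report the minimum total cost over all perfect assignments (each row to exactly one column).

one of 2 optimal assignments: row0→col4 (cost 1), row1→col0 (cost 11), row2→col5 (cost 2), row3→col1 (cost 9), row4→col2 (cost 2), row5→col3 (cost 8)
total = 1 + 11 + 2 + 9 + 2 + 8 = 33

Minimum assignment cost: 33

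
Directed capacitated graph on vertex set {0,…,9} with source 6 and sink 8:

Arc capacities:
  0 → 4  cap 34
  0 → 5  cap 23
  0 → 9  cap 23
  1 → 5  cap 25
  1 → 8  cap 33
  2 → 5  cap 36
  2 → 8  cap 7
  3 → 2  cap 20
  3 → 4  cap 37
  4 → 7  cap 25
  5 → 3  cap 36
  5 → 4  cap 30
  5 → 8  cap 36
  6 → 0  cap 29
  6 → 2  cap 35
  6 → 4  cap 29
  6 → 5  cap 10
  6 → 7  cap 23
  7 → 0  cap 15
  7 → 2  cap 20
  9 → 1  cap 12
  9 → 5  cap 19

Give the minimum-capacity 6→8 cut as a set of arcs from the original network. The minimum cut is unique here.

augment #1: 6→2→8 push 7
augment #2: 6→5→8 push 10
augment #3: 6→0→5→8 push 23
augment #4: 6→2→5→8 push 3
augment #5: 6→0→9→1→8 push 6
augment #6: 6→7→0→9→1→8 push 6
max flow = 55; residual-reachable set from 6 gives S-side
cut edges (S→T): {(2,8), (5,8), (9,1)} total cap 55

Min-cut arcs: {(2,8), (5,8), (9,1)} (total capacity 55)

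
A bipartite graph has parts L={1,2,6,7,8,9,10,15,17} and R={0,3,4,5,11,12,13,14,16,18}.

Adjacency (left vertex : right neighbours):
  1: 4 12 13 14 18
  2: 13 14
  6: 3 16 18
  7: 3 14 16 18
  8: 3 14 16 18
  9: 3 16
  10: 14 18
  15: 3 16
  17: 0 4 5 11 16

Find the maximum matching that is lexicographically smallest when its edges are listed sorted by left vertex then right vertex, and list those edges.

Lex-smallest maximum matching: {(1,4), (2,13), (6,3), (7,14), (8,16), (10,18), (17,0)}

|M| = 7 (so the lex-smallest maximum matching has 7 edges)
process left vertices in ascending order; for each, take the smallest-labelled available neighbour that still permits 7 edges overall, or leave it unmatched if none does
lex-smallest matching: {1-4, 2-13, 6-3, 7-14, 8-16, 10-18, 17-0}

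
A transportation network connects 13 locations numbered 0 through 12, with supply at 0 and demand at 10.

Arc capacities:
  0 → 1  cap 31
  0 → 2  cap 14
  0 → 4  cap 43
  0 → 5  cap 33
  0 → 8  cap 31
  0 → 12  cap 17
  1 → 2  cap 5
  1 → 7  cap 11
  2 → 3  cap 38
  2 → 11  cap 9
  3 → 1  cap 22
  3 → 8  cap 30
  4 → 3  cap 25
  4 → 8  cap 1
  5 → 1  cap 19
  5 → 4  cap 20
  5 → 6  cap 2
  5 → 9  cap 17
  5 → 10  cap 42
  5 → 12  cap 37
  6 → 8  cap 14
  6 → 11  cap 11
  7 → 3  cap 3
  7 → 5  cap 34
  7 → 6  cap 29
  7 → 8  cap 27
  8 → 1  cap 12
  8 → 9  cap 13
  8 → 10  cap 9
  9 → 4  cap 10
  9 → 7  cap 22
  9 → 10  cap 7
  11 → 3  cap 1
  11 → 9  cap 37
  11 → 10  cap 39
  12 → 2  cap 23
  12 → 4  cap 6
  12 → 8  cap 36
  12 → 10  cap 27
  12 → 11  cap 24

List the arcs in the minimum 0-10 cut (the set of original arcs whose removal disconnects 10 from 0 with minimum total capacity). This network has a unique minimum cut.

augment #1: 0→5→10 push 33
augment #2: 0→8→10 push 9
augment #3: 0→12→10 push 17
augment #4: 0→2→11→10 push 9
augment #5: 0→8→9→10 push 7
augment #6: 0→1→7→5→10 push 9
augment #7: 0→1→7→5→12→10 push 2
augment #8: 0→8→9→7→5→12→10 push 6
max flow = 92; residual-reachable set from 0 gives S-side
cut edges (S→T): {(0,5), (0,12), (1,7), (2,11), (8,9), (8,10)} total cap 92

Min-cut arcs: {(0,5), (0,12), (1,7), (2,11), (8,9), (8,10)} (total capacity 92)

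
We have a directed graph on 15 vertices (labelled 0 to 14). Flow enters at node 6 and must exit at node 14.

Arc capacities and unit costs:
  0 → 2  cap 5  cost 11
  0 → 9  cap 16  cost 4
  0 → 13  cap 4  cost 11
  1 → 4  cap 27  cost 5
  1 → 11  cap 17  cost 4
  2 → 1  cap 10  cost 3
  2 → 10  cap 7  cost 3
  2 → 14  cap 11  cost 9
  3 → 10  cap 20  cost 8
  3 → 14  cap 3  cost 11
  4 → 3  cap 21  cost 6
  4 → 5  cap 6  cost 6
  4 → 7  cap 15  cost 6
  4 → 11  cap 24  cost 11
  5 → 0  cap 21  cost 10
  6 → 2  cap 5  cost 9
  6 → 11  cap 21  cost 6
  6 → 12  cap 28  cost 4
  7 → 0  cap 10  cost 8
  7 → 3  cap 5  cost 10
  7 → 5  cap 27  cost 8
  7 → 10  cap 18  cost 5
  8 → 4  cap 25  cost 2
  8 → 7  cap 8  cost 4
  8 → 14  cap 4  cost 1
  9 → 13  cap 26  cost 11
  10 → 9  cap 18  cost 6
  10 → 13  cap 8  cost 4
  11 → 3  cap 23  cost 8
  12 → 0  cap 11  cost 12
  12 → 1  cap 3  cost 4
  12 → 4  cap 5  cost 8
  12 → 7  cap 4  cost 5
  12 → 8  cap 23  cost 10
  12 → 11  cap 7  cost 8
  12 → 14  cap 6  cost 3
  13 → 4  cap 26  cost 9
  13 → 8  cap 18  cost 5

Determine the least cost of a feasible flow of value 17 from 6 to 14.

shortest-cost path #1: 6→12→14 push 6 @ unit cost 7 (adds 42)
shortest-cost path #2: 6→12→8→14 push 4 @ unit cost 15 (adds 60)
shortest-cost path #3: 6→2→14 push 5 @ unit cost 18 (adds 90)
shortest-cost path #4: 6→11→3→14 push 2 @ unit cost 25 (adds 50)
total cost = 242

Minimum cost for 17 units: 242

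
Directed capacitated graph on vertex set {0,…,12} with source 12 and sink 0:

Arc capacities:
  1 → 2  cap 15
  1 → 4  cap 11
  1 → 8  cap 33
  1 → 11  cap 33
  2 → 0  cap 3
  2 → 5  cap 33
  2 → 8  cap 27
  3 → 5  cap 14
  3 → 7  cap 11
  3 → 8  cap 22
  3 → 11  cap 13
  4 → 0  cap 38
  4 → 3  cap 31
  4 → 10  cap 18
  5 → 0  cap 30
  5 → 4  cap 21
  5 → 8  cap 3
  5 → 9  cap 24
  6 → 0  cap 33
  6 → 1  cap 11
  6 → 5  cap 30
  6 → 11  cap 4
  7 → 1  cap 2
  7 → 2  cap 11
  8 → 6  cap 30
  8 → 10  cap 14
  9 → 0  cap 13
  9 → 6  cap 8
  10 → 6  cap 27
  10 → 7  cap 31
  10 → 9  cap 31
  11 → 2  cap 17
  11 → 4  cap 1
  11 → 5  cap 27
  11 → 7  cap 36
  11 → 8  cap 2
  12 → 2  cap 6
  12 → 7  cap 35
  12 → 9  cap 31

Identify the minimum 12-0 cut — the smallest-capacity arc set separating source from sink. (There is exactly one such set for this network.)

augment #1: 12→2→0 push 3
augment #2: 12→9→0 push 13
augment #3: 12→2→5→0 push 3
augment #4: 12→9→6→0 push 8
augment #5: 12→7→1→4→0 push 2
augment #6: 12→7→2→5→0 push 11
max flow = 40; residual-reachable set from 12 gives S-side
cut edges (S→T): {(7,1), (7,2), (9,0), (9,6), (12,2)} total cap 40

Min-cut arcs: {(7,1), (7,2), (9,0), (9,6), (12,2)} (total capacity 40)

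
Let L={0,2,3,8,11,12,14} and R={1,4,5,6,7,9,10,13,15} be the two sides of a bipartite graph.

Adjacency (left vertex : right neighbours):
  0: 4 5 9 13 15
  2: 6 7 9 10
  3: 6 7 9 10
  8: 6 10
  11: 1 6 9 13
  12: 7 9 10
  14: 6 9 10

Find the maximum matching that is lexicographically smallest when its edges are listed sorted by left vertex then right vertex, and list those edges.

|M| = 6 (so the lex-smallest maximum matching has 6 edges)
process left vertices in ascending order; for each, take the smallest-labelled available neighbour that still permits 6 edges overall, or leave it unmatched if none does
lex-smallest matching: {0-4, 2-6, 3-7, 8-10, 11-1, 12-9}

Lex-smallest maximum matching: {(0,4), (2,6), (3,7), (8,10), (11,1), (12,9)}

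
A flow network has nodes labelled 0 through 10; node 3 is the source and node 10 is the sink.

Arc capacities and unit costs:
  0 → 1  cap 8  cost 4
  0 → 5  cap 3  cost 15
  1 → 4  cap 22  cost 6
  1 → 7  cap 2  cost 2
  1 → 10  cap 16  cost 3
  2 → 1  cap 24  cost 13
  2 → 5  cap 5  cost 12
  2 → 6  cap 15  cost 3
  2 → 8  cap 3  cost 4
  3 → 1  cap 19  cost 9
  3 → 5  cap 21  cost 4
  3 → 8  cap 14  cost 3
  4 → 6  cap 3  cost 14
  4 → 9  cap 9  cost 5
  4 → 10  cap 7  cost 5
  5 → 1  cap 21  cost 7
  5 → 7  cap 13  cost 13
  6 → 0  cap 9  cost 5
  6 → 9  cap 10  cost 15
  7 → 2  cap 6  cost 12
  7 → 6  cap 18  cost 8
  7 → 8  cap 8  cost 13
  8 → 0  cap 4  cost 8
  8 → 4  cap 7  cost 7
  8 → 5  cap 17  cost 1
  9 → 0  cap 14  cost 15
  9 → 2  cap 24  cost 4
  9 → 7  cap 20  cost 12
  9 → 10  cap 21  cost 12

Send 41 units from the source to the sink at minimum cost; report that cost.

shortest-cost path #1: 3→1→10 push 16 @ unit cost 12 (adds 192)
shortest-cost path #2: 3→8→4→10 push 7 @ unit cost 15 (adds 105)
shortest-cost path #3: 3→1→4→9→10 push 3 @ unit cost 32 (adds 96)
shortest-cost path #4: 3→5→1→4→9→10 push 6 @ unit cost 34 (adds 204)
shortest-cost path #5: 3→5→1→7→6→9→10 push 2 @ unit cost 48 (adds 96)
shortest-cost path #6: 3→5→7→6→9→10 push 7 @ unit cost 52 (adds 364)
total cost = 1057

Minimum cost for 41 units: 1057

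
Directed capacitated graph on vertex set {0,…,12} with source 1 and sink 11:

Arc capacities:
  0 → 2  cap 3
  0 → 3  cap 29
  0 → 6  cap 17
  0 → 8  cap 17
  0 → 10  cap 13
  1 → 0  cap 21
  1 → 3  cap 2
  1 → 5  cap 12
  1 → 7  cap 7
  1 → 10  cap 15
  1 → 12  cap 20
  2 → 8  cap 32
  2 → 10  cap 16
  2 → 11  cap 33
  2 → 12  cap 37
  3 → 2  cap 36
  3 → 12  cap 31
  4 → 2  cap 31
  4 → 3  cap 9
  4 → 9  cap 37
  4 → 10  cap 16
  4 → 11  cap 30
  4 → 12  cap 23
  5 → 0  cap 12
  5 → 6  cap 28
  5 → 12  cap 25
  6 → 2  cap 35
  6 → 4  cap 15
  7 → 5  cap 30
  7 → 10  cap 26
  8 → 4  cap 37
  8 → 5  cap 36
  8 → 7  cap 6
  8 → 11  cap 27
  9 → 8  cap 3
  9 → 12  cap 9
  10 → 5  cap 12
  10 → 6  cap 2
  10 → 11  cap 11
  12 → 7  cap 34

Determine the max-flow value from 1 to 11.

Maximum flow value: 76

augment #1: 1→10→11 bottleneck 11, total now 11
augment #2: 1→0→2→11 bottleneck 3, total now 14
augment #3: 1→0→8→11 bottleneck 17, total now 31
augment #4: 1→3→2→11 bottleneck 2, total now 33
augment #5: 1→0→3→2→11 bottleneck 1, total now 34
augment #6: 1→5→6→2→11 bottleneck 12, total now 46
augment #7: 1→10→6→2→11 bottleneck 2, total now 48
augment #8: 1→7→5→6→2→11 bottleneck 7, total now 55
augment #9: 1→10→5→6→2→11 bottleneck 2, total now 57
augment #10: 1→12→7→5→6→2→11 bottleneck 4, total now 61
augment #11: 1→12→7→5→6→4→11 bottleneck 3, total now 64
augment #12: 1→12→7→5→0→6→4→11 bottleneck 12, total now 76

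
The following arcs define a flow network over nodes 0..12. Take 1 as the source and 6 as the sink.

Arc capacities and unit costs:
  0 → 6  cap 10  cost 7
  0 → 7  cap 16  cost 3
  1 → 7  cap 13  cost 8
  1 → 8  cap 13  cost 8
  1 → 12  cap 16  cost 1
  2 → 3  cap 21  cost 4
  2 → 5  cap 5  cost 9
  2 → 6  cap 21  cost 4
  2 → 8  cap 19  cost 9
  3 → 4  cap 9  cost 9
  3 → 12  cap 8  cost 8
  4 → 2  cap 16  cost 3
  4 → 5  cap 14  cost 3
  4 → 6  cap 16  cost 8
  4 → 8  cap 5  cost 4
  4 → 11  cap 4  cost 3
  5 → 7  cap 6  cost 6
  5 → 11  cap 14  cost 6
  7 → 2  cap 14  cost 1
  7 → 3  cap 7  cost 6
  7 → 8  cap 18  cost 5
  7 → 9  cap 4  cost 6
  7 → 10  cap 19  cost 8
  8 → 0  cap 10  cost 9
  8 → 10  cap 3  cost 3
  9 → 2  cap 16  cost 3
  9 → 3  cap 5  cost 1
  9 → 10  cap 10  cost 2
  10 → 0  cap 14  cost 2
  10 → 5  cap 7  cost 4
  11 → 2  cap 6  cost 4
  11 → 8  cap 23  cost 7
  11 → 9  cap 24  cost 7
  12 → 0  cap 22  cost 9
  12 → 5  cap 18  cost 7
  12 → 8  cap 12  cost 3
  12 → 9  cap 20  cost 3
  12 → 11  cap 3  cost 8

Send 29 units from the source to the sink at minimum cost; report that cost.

shortest-cost path #1: 1→12→9→2→6 push 16 @ unit cost 11 (adds 176)
shortest-cost path #2: 1→7→2→6 push 5 @ unit cost 13 (adds 65)
shortest-cost path #3: 1→7→2→9→10→0→6 push 8 @ unit cost 17 (adds 136)
total cost = 377

Minimum cost for 29 units: 377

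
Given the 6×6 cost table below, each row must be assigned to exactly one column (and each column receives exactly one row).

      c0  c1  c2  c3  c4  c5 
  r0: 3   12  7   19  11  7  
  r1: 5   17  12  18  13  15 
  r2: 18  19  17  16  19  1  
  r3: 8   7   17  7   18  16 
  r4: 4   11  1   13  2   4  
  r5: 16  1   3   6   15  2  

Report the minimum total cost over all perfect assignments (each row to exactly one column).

optimal assignment: row0→col2 (cost 7), row1→col0 (cost 5), row2→col5 (cost 1), row3→col3 (cost 7), row4→col4 (cost 2), row5→col1 (cost 1)
total = 7 + 5 + 1 + 7 + 2 + 1 = 23

Minimum assignment cost: 23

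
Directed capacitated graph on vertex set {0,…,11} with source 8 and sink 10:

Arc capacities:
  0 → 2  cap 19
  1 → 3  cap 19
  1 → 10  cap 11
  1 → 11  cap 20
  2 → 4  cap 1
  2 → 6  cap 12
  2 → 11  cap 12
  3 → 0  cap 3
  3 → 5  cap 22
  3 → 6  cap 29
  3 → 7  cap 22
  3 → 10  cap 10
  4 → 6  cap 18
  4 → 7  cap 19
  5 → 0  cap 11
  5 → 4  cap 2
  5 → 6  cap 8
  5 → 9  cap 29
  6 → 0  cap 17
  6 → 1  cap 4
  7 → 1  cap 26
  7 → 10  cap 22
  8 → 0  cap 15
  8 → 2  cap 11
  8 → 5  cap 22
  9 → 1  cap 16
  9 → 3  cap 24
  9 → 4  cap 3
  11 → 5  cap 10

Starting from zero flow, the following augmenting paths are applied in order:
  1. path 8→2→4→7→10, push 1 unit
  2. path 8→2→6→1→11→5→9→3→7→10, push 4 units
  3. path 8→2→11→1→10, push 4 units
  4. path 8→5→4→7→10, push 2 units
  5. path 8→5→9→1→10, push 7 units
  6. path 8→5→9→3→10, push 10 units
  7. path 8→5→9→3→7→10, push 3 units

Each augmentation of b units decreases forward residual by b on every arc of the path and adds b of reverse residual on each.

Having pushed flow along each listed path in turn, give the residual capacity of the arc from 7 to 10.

Residual capacity of (7,10): 12

after path 1 (8→2→4→7→10, push 1): res(7,10)=21
after path 2 (8→2→6→1→11→5→9→3→7→10, push 4): res(7,10)=17
after path 3 (8→2→11→1→10, push 4): res(7,10)=17
after path 4 (8→5→4→7→10, push 2): res(7,10)=15
after path 5 (8→5→9→1→10, push 7): res(7,10)=15
after path 6 (8→5→9→3→10, push 10): res(7,10)=15
after path 7 (8→5→9→3→7→10, push 3): res(7,10)=12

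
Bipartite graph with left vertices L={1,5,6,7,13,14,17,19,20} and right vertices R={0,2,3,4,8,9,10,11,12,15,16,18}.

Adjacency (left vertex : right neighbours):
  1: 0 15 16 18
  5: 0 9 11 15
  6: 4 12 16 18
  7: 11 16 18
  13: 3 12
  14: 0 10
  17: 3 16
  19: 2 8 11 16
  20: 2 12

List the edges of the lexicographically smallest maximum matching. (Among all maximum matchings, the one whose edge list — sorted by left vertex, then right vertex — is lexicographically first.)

|M| = 9 (so the lex-smallest maximum matching has 9 edges)
process left vertices in ascending order; for each, take the smallest-labelled available neighbour that still permits 9 edges overall, or leave it unmatched if none does
lex-smallest matching: {1-0, 5-9, 6-4, 7-11, 13-3, 14-10, 17-16, 19-2, 20-12}

Lex-smallest maximum matching: {(1,0), (5,9), (6,4), (7,11), (13,3), (14,10), (17,16), (19,2), (20,12)}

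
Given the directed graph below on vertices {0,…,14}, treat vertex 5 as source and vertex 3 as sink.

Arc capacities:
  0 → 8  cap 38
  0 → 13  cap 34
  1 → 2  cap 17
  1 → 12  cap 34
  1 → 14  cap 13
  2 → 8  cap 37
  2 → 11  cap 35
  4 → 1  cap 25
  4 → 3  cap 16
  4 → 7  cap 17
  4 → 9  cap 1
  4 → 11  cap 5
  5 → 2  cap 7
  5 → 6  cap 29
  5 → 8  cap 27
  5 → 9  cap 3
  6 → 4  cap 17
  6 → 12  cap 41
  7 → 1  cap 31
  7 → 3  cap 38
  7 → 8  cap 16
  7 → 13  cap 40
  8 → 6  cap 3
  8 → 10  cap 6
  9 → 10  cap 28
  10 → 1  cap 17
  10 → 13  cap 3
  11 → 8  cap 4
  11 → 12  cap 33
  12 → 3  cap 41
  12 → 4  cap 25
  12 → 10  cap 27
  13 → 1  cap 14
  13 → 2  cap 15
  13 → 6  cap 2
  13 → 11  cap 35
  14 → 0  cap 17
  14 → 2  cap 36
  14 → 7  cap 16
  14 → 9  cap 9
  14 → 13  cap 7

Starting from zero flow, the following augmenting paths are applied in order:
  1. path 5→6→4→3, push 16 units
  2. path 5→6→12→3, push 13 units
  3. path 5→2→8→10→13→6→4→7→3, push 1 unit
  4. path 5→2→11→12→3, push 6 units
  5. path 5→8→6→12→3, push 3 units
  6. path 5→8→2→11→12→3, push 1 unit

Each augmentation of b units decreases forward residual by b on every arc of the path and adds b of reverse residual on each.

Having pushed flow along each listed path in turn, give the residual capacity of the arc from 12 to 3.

Residual capacity of (12,3): 18

after path 1 (5→6→4→3, push 16): res(12,3)=41
after path 2 (5→6→12→3, push 13): res(12,3)=28
after path 3 (5→2→8→10→13→6→4→7→3, push 1): res(12,3)=28
after path 4 (5→2→11→12→3, push 6): res(12,3)=22
after path 5 (5→8→6→12→3, push 3): res(12,3)=19
after path 6 (5→8→2→11→12→3, push 1): res(12,3)=18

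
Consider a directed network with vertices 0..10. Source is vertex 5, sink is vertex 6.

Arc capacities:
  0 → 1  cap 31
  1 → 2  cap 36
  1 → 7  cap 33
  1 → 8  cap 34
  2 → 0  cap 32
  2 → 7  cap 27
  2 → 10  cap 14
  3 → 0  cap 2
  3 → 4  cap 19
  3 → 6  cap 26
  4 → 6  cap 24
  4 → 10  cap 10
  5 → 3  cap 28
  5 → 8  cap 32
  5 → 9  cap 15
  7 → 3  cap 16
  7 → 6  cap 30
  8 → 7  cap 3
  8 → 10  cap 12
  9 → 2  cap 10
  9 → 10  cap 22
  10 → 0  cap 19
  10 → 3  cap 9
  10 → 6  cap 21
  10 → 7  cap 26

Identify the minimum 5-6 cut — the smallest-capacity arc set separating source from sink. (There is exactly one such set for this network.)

Min-cut arcs: {(5,3), (5,9), (8,7), (8,10)} (total capacity 58)

augment #1: 5→3→6 push 26
augment #2: 5→3→4→6 push 2
augment #3: 5→8→7→6 push 3
augment #4: 5→8→10→6 push 12
augment #5: 5→9→10→6 push 9
augment #6: 5→9→2→7→6 push 6
max flow = 58; residual-reachable set from 5 gives S-side
cut edges (S→T): {(5,3), (5,9), (8,7), (8,10)} total cap 58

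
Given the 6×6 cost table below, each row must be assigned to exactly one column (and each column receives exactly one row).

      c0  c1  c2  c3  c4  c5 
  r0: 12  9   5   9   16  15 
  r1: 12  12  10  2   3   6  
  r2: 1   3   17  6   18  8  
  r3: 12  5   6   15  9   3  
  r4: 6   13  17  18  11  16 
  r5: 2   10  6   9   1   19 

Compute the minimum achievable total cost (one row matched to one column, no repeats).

Minimum assignment cost: 20

optimal assignment: row0→col2 (cost 5), row1→col3 (cost 2), row2→col1 (cost 3), row3→col5 (cost 3), row4→col0 (cost 6), row5→col4 (cost 1)
total = 5 + 2 + 3 + 3 + 6 + 1 = 20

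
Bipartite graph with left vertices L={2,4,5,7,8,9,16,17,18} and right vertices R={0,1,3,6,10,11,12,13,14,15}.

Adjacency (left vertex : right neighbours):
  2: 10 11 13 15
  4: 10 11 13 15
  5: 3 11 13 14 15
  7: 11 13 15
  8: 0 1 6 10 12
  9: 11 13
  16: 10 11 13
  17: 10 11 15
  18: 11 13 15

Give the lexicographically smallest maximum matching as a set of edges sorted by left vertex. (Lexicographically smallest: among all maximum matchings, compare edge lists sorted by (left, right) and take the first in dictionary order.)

|M| = 6 (so the lex-smallest maximum matching has 6 edges)
process left vertices in ascending order; for each, take the smallest-labelled available neighbour that still permits 6 edges overall, or leave it unmatched if none does
lex-smallest matching: {2-10, 4-11, 5-3, 7-13, 8-0, 17-15}

Lex-smallest maximum matching: {(2,10), (4,11), (5,3), (7,13), (8,0), (17,15)}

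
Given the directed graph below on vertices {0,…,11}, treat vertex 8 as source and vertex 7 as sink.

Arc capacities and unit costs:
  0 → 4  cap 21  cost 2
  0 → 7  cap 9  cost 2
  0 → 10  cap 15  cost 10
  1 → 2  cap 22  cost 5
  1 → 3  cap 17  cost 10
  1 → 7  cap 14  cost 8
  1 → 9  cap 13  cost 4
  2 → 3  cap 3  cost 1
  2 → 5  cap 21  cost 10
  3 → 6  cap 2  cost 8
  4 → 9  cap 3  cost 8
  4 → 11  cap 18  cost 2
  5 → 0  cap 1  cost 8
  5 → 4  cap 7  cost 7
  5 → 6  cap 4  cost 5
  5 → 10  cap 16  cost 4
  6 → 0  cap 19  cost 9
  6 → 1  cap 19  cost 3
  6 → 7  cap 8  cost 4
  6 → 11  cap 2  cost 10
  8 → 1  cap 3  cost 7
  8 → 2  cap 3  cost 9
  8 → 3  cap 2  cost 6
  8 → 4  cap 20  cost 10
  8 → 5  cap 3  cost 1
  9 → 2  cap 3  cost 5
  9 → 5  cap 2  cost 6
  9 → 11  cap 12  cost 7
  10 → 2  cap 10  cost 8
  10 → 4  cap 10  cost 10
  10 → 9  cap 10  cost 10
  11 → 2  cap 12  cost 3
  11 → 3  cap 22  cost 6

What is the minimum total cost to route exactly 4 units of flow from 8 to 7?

shortest-cost path #1: 8→5→6→7 push 3 @ unit cost 10 (adds 30)
shortest-cost path #2: 8→1→7 push 1 @ unit cost 15 (adds 15)
total cost = 45

Minimum cost for 4 units: 45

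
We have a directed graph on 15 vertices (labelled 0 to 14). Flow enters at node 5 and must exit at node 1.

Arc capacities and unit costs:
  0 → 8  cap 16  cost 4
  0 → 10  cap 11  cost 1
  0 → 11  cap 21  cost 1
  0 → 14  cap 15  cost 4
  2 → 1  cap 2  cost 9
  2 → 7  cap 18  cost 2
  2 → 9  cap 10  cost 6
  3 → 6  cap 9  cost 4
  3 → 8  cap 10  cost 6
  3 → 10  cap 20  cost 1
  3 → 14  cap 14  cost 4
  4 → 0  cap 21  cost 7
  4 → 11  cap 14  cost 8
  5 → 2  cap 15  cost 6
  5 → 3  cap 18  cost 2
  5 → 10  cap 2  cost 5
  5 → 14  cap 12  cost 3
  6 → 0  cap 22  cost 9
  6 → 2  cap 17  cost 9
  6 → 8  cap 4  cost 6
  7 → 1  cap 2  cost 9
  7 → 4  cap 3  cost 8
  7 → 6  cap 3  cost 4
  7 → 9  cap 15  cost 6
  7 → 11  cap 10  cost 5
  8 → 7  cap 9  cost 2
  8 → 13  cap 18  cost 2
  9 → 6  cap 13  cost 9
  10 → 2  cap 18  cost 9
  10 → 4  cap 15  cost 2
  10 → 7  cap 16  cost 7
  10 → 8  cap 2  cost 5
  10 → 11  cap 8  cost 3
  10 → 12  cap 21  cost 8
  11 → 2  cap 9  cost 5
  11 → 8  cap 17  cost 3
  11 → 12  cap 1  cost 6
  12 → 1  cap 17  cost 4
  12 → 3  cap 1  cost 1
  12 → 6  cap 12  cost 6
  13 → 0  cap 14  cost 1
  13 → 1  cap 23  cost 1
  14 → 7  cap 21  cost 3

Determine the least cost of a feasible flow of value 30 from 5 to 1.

shortest-cost path #1: 5→3→8→13→1 push 10 @ unit cost 11 (adds 110)
shortest-cost path #2: 5→3→10→8→13→1 push 2 @ unit cost 11 (adds 22)
shortest-cost path #3: 5→3→10→11→8→13→1 push 6 @ unit cost 12 (adds 72)
shortest-cost path #4: 5→2→1 push 2 @ unit cost 15 (adds 30)
shortest-cost path #5: 5→14→7→1 push 2 @ unit cost 15 (adds 30)
shortest-cost path #6: 5→10→12→1 push 2 @ unit cost 17 (adds 34)
shortest-cost path #7: 5→14→7→11→10→12→1 push 6 @ unit cost 20 (adds 120)
total cost = 418

Minimum cost for 30 units: 418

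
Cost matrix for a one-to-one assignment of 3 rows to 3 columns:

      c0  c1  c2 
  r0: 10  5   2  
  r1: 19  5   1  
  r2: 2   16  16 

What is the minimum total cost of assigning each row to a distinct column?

Minimum assignment cost: 8

optimal assignment: row0→col1 (cost 5), row1→col2 (cost 1), row2→col0 (cost 2)
total = 5 + 1 + 2 = 8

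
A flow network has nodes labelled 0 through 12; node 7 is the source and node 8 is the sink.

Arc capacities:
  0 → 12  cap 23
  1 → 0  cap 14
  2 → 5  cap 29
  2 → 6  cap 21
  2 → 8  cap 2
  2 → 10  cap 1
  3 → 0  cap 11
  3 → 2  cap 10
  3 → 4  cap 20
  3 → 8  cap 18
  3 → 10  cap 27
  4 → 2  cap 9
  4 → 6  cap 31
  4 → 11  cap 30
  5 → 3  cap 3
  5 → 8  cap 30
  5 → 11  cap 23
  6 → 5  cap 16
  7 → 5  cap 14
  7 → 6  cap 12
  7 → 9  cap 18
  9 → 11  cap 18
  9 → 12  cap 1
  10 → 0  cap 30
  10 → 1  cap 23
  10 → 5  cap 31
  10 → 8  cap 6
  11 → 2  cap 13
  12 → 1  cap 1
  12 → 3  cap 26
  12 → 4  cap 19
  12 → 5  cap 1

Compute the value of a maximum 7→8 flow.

augment #1: 7→5→8 bottleneck 14, total now 14
augment #2: 7→6→5→8 bottleneck 12, total now 26
augment #3: 7→9→11→2→8 bottleneck 2, total now 28
augment #4: 7→9→12→3→8 bottleneck 1, total now 29
augment #5: 7→9→11→2→5→8 bottleneck 4, total now 33
augment #6: 7→9→11→2→10→8 bottleneck 1, total now 34
augment #7: 7→9→11→2→5→3→8 bottleneck 3, total now 37

Maximum flow value: 37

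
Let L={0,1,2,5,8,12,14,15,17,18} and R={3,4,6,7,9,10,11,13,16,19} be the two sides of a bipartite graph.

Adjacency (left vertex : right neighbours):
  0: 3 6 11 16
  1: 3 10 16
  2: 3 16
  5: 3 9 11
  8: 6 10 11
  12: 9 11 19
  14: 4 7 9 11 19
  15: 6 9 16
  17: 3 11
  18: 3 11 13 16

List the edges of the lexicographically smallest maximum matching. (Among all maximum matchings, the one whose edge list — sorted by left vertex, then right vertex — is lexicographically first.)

|M| = 9 (so the lex-smallest maximum matching has 9 edges)
process left vertices in ascending order; for each, take the smallest-labelled available neighbour that still permits 9 edges overall, or leave it unmatched if none does
lex-smallest matching: {0-3, 1-10, 2-16, 5-9, 8-6, 12-19, 14-4, 17-11, 18-13}

Lex-smallest maximum matching: {(0,3), (1,10), (2,16), (5,9), (8,6), (12,19), (14,4), (17,11), (18,13)}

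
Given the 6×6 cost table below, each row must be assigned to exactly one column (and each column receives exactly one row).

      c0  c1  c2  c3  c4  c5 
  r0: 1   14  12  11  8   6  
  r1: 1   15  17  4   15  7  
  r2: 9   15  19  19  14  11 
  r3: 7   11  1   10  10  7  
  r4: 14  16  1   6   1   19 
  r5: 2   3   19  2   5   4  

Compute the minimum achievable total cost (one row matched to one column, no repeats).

optimal assignment: row0→col0 (cost 1), row1→col3 (cost 4), row2→col5 (cost 11), row3→col2 (cost 1), row4→col4 (cost 1), row5→col1 (cost 3)
total = 1 + 4 + 11 + 1 + 1 + 3 = 21

Minimum assignment cost: 21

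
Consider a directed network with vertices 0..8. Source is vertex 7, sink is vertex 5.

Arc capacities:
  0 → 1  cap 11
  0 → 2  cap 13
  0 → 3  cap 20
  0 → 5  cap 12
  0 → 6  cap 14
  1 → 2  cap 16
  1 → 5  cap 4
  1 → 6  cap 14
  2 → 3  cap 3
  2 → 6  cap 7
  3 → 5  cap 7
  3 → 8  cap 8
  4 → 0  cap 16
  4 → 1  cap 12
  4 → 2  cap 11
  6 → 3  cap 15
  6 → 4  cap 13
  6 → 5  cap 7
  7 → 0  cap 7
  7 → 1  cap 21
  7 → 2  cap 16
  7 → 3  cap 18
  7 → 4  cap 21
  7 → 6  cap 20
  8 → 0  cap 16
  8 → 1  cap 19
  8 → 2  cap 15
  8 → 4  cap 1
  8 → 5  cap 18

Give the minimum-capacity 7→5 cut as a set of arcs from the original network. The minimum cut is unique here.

Min-cut arcs: {(0,5), (1,5), (3,5), (3,8), (6,5)} (total capacity 38)

augment #1: 7→0→5 push 7
augment #2: 7→1→5 push 4
augment #3: 7→3→5 push 7
augment #4: 7→6→5 push 7
augment #5: 7→3→8→5 push 8
augment #6: 7→4→0→5 push 5
max flow = 38; residual-reachable set from 7 gives S-side
cut edges (S→T): {(0,5), (1,5), (3,5), (3,8), (6,5)} total cap 38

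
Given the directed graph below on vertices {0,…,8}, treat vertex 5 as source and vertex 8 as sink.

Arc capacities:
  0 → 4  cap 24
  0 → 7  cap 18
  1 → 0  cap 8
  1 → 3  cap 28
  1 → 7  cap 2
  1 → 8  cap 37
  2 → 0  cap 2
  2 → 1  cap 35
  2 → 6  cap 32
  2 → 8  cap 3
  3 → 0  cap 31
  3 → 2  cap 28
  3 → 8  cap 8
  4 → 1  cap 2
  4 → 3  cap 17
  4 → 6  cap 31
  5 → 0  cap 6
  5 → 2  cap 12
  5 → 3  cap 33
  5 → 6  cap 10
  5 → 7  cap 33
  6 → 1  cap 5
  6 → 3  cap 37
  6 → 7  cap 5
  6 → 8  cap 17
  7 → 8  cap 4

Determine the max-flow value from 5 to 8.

Maximum flow value: 65

augment #1: 5→2→8 bottleneck 3, total now 3
augment #2: 5→3→8 bottleneck 8, total now 11
augment #3: 5→6→8 bottleneck 10, total now 21
augment #4: 5→7→8 bottleneck 4, total now 25
augment #5: 5→2→1→8 bottleneck 9, total now 34
augment #6: 5→0→4→1→8 bottleneck 2, total now 36
augment #7: 5→0→4→6→8 bottleneck 4, total now 40
augment #8: 5→3→2→1→8 bottleneck 25, total now 65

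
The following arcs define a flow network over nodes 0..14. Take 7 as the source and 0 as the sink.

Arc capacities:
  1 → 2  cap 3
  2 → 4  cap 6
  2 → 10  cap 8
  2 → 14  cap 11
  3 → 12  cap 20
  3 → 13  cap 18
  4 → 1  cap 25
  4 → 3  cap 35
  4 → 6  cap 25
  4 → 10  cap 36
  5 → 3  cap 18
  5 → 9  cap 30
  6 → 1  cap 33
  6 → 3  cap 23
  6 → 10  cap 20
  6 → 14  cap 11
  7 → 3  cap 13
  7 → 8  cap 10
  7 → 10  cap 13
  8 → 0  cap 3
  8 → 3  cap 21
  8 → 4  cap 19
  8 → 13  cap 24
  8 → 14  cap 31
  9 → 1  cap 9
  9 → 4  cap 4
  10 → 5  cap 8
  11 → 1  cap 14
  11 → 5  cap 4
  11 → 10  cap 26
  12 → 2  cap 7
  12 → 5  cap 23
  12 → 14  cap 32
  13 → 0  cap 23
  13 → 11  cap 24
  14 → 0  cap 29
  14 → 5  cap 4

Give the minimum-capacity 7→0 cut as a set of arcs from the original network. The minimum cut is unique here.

Min-cut arcs: {(7,3), (7,8), (10,5)} (total capacity 31)

augment #1: 7→8→0 push 3
augment #2: 7→3→13→0 push 13
augment #3: 7→8→13→0 push 7
augment #4: 7→10→5→3→13→0 push 3
augment #5: 7→10→5→3→12→14→0 push 5
max flow = 31; residual-reachable set from 7 gives S-side
cut edges (S→T): {(7,3), (7,8), (10,5)} total cap 31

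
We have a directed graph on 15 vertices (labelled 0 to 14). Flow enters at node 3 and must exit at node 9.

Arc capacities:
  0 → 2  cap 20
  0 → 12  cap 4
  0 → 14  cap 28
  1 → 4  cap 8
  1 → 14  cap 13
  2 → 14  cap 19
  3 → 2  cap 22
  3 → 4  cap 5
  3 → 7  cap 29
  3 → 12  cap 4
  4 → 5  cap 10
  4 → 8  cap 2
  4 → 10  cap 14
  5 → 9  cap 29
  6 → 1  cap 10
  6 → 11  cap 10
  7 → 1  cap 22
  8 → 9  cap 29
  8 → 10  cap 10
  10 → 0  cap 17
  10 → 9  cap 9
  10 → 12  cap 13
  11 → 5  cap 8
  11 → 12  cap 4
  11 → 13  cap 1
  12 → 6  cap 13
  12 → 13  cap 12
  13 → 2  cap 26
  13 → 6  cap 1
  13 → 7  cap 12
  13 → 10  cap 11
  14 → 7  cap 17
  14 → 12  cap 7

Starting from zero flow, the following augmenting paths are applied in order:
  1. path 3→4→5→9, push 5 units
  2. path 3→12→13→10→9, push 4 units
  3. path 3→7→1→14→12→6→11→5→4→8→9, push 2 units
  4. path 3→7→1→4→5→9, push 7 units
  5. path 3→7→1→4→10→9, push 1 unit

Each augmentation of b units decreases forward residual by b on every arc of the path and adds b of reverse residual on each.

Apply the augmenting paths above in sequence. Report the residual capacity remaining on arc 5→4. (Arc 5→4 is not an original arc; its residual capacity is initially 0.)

Residual capacity of (5,4): 10

after path 1 (3→4→5→9, push 5): res(5,4)=5
after path 2 (3→12→13→10→9, push 4): res(5,4)=5
after path 3 (3→7→1→14→12→6→11→5→4→8→9, push 2): res(5,4)=3
after path 4 (3→7→1→4→5→9, push 7): res(5,4)=10
after path 5 (3→7→1→4→10→9, push 1): res(5,4)=10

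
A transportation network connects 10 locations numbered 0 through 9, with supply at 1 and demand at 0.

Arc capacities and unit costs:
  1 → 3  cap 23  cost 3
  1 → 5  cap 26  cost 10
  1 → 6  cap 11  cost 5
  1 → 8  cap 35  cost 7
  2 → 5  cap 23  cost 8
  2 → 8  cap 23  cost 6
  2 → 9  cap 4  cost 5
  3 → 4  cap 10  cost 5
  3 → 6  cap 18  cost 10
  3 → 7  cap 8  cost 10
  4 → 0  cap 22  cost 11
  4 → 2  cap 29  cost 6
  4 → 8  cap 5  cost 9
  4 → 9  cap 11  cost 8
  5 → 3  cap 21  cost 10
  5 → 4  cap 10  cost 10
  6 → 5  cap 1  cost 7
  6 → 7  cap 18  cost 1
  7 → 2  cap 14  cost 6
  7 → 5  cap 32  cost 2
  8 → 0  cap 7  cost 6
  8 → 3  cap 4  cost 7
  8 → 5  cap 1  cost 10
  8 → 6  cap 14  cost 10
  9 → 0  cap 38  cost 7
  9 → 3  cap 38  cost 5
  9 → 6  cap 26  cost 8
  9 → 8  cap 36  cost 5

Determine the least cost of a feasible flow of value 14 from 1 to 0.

shortest-cost path #1: 1→8→0 push 7 @ unit cost 13 (adds 91)
shortest-cost path #2: 1→3→4→0 push 7 @ unit cost 19 (adds 133)
total cost = 224

Minimum cost for 14 units: 224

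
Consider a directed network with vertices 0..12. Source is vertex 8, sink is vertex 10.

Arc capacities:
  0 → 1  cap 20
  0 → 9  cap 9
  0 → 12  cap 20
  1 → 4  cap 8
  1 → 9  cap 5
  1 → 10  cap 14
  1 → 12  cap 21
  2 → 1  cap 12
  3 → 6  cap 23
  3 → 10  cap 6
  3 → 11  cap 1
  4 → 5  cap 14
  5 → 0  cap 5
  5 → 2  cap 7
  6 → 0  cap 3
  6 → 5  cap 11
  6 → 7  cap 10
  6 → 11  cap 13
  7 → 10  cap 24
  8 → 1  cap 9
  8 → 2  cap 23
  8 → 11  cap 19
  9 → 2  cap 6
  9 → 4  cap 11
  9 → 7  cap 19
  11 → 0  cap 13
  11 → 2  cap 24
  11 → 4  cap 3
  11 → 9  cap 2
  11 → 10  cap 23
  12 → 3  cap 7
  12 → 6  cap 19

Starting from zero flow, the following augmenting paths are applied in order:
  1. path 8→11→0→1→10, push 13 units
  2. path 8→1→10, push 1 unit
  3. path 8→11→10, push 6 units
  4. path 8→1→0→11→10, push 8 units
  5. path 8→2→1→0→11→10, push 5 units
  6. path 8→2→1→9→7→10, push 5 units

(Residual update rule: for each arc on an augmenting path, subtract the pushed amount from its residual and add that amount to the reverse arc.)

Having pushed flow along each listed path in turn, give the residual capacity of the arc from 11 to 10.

after path 1 (8→11→0→1→10, push 13): res(11,10)=23
after path 2 (8→1→10, push 1): res(11,10)=23
after path 3 (8→11→10, push 6): res(11,10)=17
after path 4 (8→1→0→11→10, push 8): res(11,10)=9
after path 5 (8→2→1→0→11→10, push 5): res(11,10)=4
after path 6 (8→2→1→9→7→10, push 5): res(11,10)=4

Residual capacity of (11,10): 4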